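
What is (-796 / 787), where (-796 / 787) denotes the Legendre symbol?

-1

Pull out -1: (-796 / 787) = (-1 / 787)·(796 / 787). Since 787 ≡ 3 (mod 4), (-1 / 787) = -1. Now have -(796 / 787).
Reduce the numerator: 796 ≡ 9 (mod 787), so (796 / 787) = (9 / 787).
9 ≡ 1 (mod 4), so quadratic reciprocity gives (9 / 787) = (787 / 9). Reduce: 787 ≡ 4 (mod 9). Now have -(4 / 9).
Factor out 2: 4 = 2^2. Since 9 ≡ 1 (mod 8), (2 / 9) = +1, and (2 / 9)^2 = +1. Now have -(1 / 9).
(1 / 9) = 1. Collecting the sign factors: -1.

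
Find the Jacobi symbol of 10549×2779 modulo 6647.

By multiplicativity, (10549·2779 / 6647) = (10549 / 6647)·(2779 / 6647).
First factor (10549 / 6647):
(10549 / 6647)
  = (3902 / 6647)    [10549 ≡ 3902 mod 6647]
  = (1951 / 6647)    [6647 ≡ 7 mod 8 ⇒ (2 / 6647) = +1]
  = -(6647 / 1951)    [QR: both ≡ 3 mod 4, sign flips]
  = -(794 / 1951)    [6647 ≡ 794 mod 1951]
  = -(397 / 1951)    [1951 ≡ 7 mod 8 ⇒ (2 / 1951) = +1]
  = -(1951 / 397)    [QR: 397 ≡ 1 mod 4, sign kept]
  = -(363 / 397)    [1951 ≡ 363 mod 397]
  = -(397 / 363)    [QR: 397 ≡ 1 mod 4, sign kept]
  = -(34 / 363)    [397 ≡ 34 mod 363]
  = (17 / 363)    [363 ≡ 3 mod 8 ⇒ (2 / 363) = -1]
  = (363 / 17)    [QR: 17 ≡ 1 mod 4, sign kept]
  = (6 / 17)    [363 ≡ 6 mod 17]
  = (3 / 17)    [17 ≡ 1 mod 8 ⇒ (2 / 17) = +1]
  = (17 / 3)    [QR: 17 ≡ 1 mod 4, sign kept]
  = (2 / 3)    [17 ≡ 2 mod 3]
  = -(1 / 3)    [3 ≡ 3 mod 8 ⇒ (2 / 3) = -1]
  = -1    [(1 / 3) = 1]
Second factor (2779 / 6647):
(2779 / 6647)
  = -(6647 / 2779)    [QR: both ≡ 3 mod 4, sign flips]
  = -(1089 / 2779)    [6647 ≡ 1089 mod 2779]
  = -(2779 / 1089)    [QR: 1089 ≡ 1 mod 4, sign kept]
  = -(601 / 1089)    [2779 ≡ 601 mod 1089]
  = -(1089 / 601)    [QR: 601 ≡ 1 mod 4, sign kept]
  = -(488 / 601)    [1089 ≡ 488 mod 601]
  = -(61 / 601)    [601 ≡ 1 mod 8 ⇒ (2 / 601)^3 = +1]
  = -(601 / 61)    [QR: 61 ≡ 1 mod 4, sign kept]
  = -(52 / 61)    [601 ≡ 52 mod 61]
  = -(13 / 61)    [61 ≡ 5 mod 8 ⇒ (2 / 61)^2 = +1]
  = -(61 / 13)    [QR: 13 ≡ 1 mod 4, sign kept]
  = -(9 / 13)    [61 ≡ 9 mod 13]
  = -(13 / 9)    [QR: 9 ≡ 1 mod 4, sign kept]
  = -(4 / 9)    [13 ≡ 4 mod 9]
  = -(1 / 9)    [9 ≡ 1 mod 8 ⇒ (2 / 9)^2 = +1]
  = -1    [(1 / 9) = 1]
Product: (-1)·(-1) = 1.

1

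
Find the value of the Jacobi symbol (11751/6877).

1

(11751/6877)
  = (4874/6877)    [11751 ≡ 4874 mod 6877]
  = -(2437/6877)    [6877 ≡ 5 mod 8 ⇒ (2/6877) = -1]
  = -(6877/2437)    [QR: 2437 ≡ 1 mod 4, sign kept]
  = -(2003/2437)    [6877 ≡ 2003 mod 2437]
  = -(2437/2003)    [QR: 2437 ≡ 1 mod 4, sign kept]
  = -(434/2003)    [2437 ≡ 434 mod 2003]
  = (217/2003)    [2003 ≡ 3 mod 8 ⇒ (2/2003) = -1]
  = (2003/217)    [QR: 217 ≡ 1 mod 4, sign kept]
  = (50/217)    [2003 ≡ 50 mod 217]
  = (25/217)    [217 ≡ 1 mod 8 ⇒ (2/217) = +1]
  = (217/25)    [QR: 25 ≡ 1 mod 4, sign kept]
  = (17/25)    [217 ≡ 17 mod 25]
  = (25/17)    [QR: 17 ≡ 1 mod 4, sign kept]
  = (8/17)    [25 ≡ 8 mod 17]
  = (1/17)    [17 ≡ 1 mod 8 ⇒ (2/17)^3 = +1]
  = 1    [(1/17) = 1]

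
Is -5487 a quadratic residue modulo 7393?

yes

(-5487/7393)
  = (5487/7393)    [7393 ≡ 1 mod 4 ⇒ (-1/7393) = +1]
  = (7393/5487)    [QR: 7393 ≡ 1 mod 4, sign kept]
  = (1906/5487)    [7393 ≡ 1906 mod 5487]
  = (953/5487)    [5487 ≡ 7 mod 8 ⇒ (2/5487) = +1]
  = (5487/953)    [QR: 953 ≡ 1 mod 4, sign kept]
  = (722/953)    [5487 ≡ 722 mod 953]
  = (361/953)    [953 ≡ 1 mod 8 ⇒ (2/953) = +1]
  = (953/361)    [QR: 361 ≡ 1 mod 4, sign kept]
  = (231/361)    [953 ≡ 231 mod 361]
  = (361/231)    [QR: 361 ≡ 1 mod 4, sign kept]
  = (130/231)    [361 ≡ 130 mod 231]
  = (65/231)    [231 ≡ 7 mod 8 ⇒ (2/231) = +1]
  = (231/65)    [QR: 65 ≡ 1 mod 4, sign kept]
  = (36/65)    [231 ≡ 36 mod 65]
  = (9/65)    [65 ≡ 1 mod 8 ⇒ (2/65)^2 = +1]
  = (65/9)    [QR: 9 ≡ 1 mod 4, sign kept]
  = (2/9)    [65 ≡ 2 mod 9]
  = (1/9)    [9 ≡ 1 mod 8 ⇒ (2/9) = +1]
  = 1    [(1/9) = 1]
(-5487/7393) = 1, and 7393 is prime, so -5487 is a quadratic residue mod 7393.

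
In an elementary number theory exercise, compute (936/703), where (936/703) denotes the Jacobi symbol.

1

(936/703)
  = (233/703)    [936 ≡ 233 mod 703]
  = (703/233)    [QR: 233 ≡ 1 mod 4, sign kept]
  = (4/233)    [703 ≡ 4 mod 233]
  = (1/233)    [233 ≡ 1 mod 8 ⇒ (2/233)^2 = +1]
  = 1    [(1/233) = 1]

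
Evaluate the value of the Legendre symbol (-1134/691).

Reduce the numerator: -1134 ≡ 248 (mod 691), so (-1134/691) = (248/691).
Factor out 2: 248 = 2^3·31. Since 691 ≡ 3 (mod 8), (2/691) = -1, and (2/691)^3 = -1. Now have -(31/691).
Both 31 ≡ 3 and 691 ≡ 3 (mod 4), so reciprocity gives (31/691) = -(691/31). Reduce: 691 ≡ 9 (mod 31). Now have (9/31).
9 ≡ 1 (mod 4), so quadratic reciprocity gives (9/31) = (31/9). Reduce: 31 ≡ 4 (mod 9). Now have (4/9).
Factor out 2: 4 = 2^2. Since 9 ≡ 1 (mod 8), (2/9) = +1, and (2/9)^2 = +1. Now have (1/9).
(1/9) = 1. Collecting the sign factors: 1.

1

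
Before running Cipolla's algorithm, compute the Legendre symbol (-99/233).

Pull out -1: (-99/233) = (-1/233)·(99/233). Since 233 ≡ 1 (mod 4), (-1/233) = +1. Now have (99/233).
233 ≡ 1 (mod 4), so quadratic reciprocity gives (99/233) = (233/99). Reduce: 233 ≡ 35 (mod 99). Now have (35/99).
Both 35 ≡ 3 and 99 ≡ 3 (mod 4), so reciprocity gives (35/99) = -(99/35). Reduce: 99 ≡ 29 (mod 35). Now have -(29/35).
29 ≡ 1 (mod 4), so quadratic reciprocity gives (29/35) = (35/29). Reduce: 35 ≡ 6 (mod 29). Now have -(6/29).
Factor out 2: 6 = 2·3. Since 29 ≡ 5 (mod 8), (2/29) = -1. Now have (3/29).
29 ≡ 1 (mod 4), so quadratic reciprocity gives (3/29) = (29/3). Reduce: 29 ≡ 2 (mod 3). Now have (2/3).
Factor out 2: 2 = 2. Since 3 ≡ 3 (mod 8), (2/3) = -1. Now have -(1/3).
(1/3) = 1. Collecting the sign factors: -1.

-1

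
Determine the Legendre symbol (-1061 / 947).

(-1061 / 947)
  = (833 / 947)    [-1061 ≡ 833 mod 947]
  = (947 / 833)    [QR: 833 ≡ 1 mod 4, sign kept]
  = (114 / 833)    [947 ≡ 114 mod 833]
  = (57 / 833)    [833 ≡ 1 mod 8 ⇒ (2 / 833) = +1]
  = (833 / 57)    [QR: 57 ≡ 1 mod 4, sign kept]
  = (35 / 57)    [833 ≡ 35 mod 57]
  = (57 / 35)    [QR: 57 ≡ 1 mod 4, sign kept]
  = (22 / 35)    [57 ≡ 22 mod 35]
  = -(11 / 35)    [35 ≡ 3 mod 8 ⇒ (2 / 35) = -1]
  = (35 / 11)    [QR: both ≡ 3 mod 4, sign flips]
  = (2 / 11)    [35 ≡ 2 mod 11]
  = -(1 / 11)    [11 ≡ 3 mod 8 ⇒ (2 / 11) = -1]
  = -1    [(1 / 11) = 1]

-1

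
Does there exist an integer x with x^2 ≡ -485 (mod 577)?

(-485/577)
  = (92/577)    [-485 ≡ 92 mod 577]
  = (23/577)    [577 ≡ 1 mod 8 ⇒ (2/577)^2 = +1]
  = (577/23)    [QR: 577 ≡ 1 mod 4, sign kept]
  = (2/23)    [577 ≡ 2 mod 23]
  = (1/23)    [23 ≡ 7 mod 8 ⇒ (2/23) = +1]
  = 1    [(1/23) = 1]
(-485/577) = 1, and 577 is prime, so -485 is a quadratic residue mod 577.

yes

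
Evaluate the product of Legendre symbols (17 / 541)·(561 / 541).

By multiplicativity, (17·561 / 541) = (17 / 541)·(561 / 541).
First factor (17 / 541):
(17 / 541)
  = (541 / 17)    [QR: 17 ≡ 1 mod 4, sign kept]
  = (14 / 17)    [541 ≡ 14 mod 17]
  = (7 / 17)    [17 ≡ 1 mod 8 ⇒ (2 / 17) = +1]
  = (17 / 7)    [QR: 17 ≡ 1 mod 4, sign kept]
  = (3 / 7)    [17 ≡ 3 mod 7]
  = -(7 / 3)    [QR: both ≡ 3 mod 4, sign flips]
  = -(1 / 3)    [7 ≡ 1 mod 3]
  = -1    [(1 / 3) = 1]
Second factor (561 / 541):
(561 / 541)
  = (20 / 541)    [561 ≡ 20 mod 541]
  = (5 / 541)    [541 ≡ 5 mod 8 ⇒ (2 / 541)^2 = +1]
  = (541 / 5)    [QR: 5 ≡ 1 mod 4, sign kept]
  = (1 / 5)    [541 ≡ 1 mod 5]
  = 1    [(1 / 5) = 1]
Product: (-1)·(1) = -1.

-1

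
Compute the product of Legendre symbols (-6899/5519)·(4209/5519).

By multiplicativity, (-6899·4209/5519) = (-6899/5519)·(4209/5519).
First factor (-6899/5519):
Pull out -1: (-6899/5519) = (-1/5519)·(6899/5519). Since 5519 ≡ 3 (mod 4), (-1/5519) = -1. Now have -(6899/5519).
Reduce the numerator: 6899 ≡ 1380 (mod 5519), so (6899/5519) = (1380/5519).
Factor out 2: 1380 = 2^2·345. Since 5519 ≡ 7 (mod 8), (2/5519) = +1, and (2/5519)^2 = +1. Now have -(345/5519).
345 ≡ 1 (mod 4), so quadratic reciprocity gives (345/5519) = (5519/345). Reduce: 5519 ≡ 344 (mod 345). Now have -(344/345).
Factor out 2: 344 = 2^3·43. Since 345 ≡ 1 (mod 8), (2/345) = +1, and (2/345)^3 = +1. Now have -(43/345).
345 ≡ 1 (mod 4), so quadratic reciprocity gives (43/345) = (345/43). Reduce: 345 ≡ 1 (mod 43). Now have -(1/43).
(1/43) = 1. Collecting the sign factors: -1.
Second factor (4209/5519):
4209 ≡ 1 (mod 4), so quadratic reciprocity gives (4209/5519) = (5519/4209). Reduce: 5519 ≡ 1310 (mod 4209). Now have (1310/4209).
Factor out 2: 1310 = 2·655. Since 4209 ≡ 1 (mod 8), (2/4209) = +1. Now have (655/4209).
4209 ≡ 1 (mod 4), so quadratic reciprocity gives (655/4209) = (4209/655). Reduce: 4209 ≡ 279 (mod 655). Now have (279/655).
Both 279 ≡ 3 and 655 ≡ 3 (mod 4), so reciprocity gives (279/655) = -(655/279). Reduce: 655 ≡ 97 (mod 279). Now have -(97/279).
97 ≡ 1 (mod 4), so quadratic reciprocity gives (97/279) = (279/97). Reduce: 279 ≡ 85 (mod 97). Now have -(85/97).
85 ≡ 1 (mod 4), so quadratic reciprocity gives (85/97) = (97/85). Reduce: 97 ≡ 12 (mod 85). Now have -(12/85).
Factor out 2: 12 = 2^2·3. Since 85 ≡ 5 (mod 8), (2/85) = -1, and (2/85)^2 = +1. Now have -(3/85).
85 ≡ 1 (mod 4), so quadratic reciprocity gives (3/85) = (85/3). Reduce: 85 ≡ 1 (mod 3). Now have -(1/3).
(1/3) = 1. Collecting the sign factors: -1.
Product: (-1)·(-1) = 1.

1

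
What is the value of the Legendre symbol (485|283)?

(485|283)
  = (202|283)    [485 ≡ 202 mod 283]
  = -(101|283)    [283 ≡ 3 mod 8 ⇒ (2|283) = -1]
  = -(283|101)    [QR: 101 ≡ 1 mod 4, sign kept]
  = -(81|101)    [283 ≡ 81 mod 101]
  = -(101|81)    [QR: 81 ≡ 1 mod 4, sign kept]
  = -(20|81)    [101 ≡ 20 mod 81]
  = -(5|81)    [81 ≡ 1 mod 8 ⇒ (2|81)^2 = +1]
  = -(81|5)    [QR: 5 ≡ 1 mod 4, sign kept]
  = -(1|5)    [81 ≡ 1 mod 5]
  = -1    [(1|5) = 1]

-1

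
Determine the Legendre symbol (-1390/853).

-1

Reduce the numerator: -1390 ≡ 316 (mod 853), so (-1390/853) = (316/853).
Factor out 2: 316 = 2^2·79. Since 853 ≡ 5 (mod 8), (2/853) = -1, and (2/853)^2 = +1. Now have (79/853).
853 ≡ 1 (mod 4), so quadratic reciprocity gives (79/853) = (853/79). Reduce: 853 ≡ 63 (mod 79). Now have (63/79).
Both 63 ≡ 3 and 79 ≡ 3 (mod 4), so reciprocity gives (63/79) = -(79/63). Reduce: 79 ≡ 16 (mod 63). Now have -(16/63).
Factor out 2: 16 = 2^4. Since 63 ≡ 7 (mod 8), (2/63) = +1, and (2/63)^4 = +1. Now have -(1/63).
(1/63) = 1. Collecting the sign factors: -1.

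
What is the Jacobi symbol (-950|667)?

1

(-950|667)
  = (384|667)    [-950 ≡ 384 mod 667]
  = -(3|667)    [667 ≡ 3 mod 8 ⇒ (2|667)^7 = -1]
  = (667|3)    [QR: both ≡ 3 mod 4, sign flips]
  = (1|3)    [667 ≡ 1 mod 3]
  = 1    [(1|3) = 1]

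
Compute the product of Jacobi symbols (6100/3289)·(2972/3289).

By multiplicativity, (6100·2972/3289) = (6100/3289)·(2972/3289).
First factor (6100/3289):
(6100/3289)
  = (2811/3289)    [6100 ≡ 2811 mod 3289]
  = (3289/2811)    [QR: 3289 ≡ 1 mod 4, sign kept]
  = (478/2811)    [3289 ≡ 478 mod 2811]
  = -(239/2811)    [2811 ≡ 3 mod 8 ⇒ (2/2811) = -1]
  = (2811/239)    [QR: both ≡ 3 mod 4, sign flips]
  = (182/239)    [2811 ≡ 182 mod 239]
  = (91/239)    [239 ≡ 7 mod 8 ⇒ (2/239) = +1]
  = -(239/91)    [QR: both ≡ 3 mod 4, sign flips]
  = -(57/91)    [239 ≡ 57 mod 91]
  = -(91/57)    [QR: 57 ≡ 1 mod 4, sign kept]
  = -(34/57)    [91 ≡ 34 mod 57]
  = -(17/57)    [57 ≡ 1 mod 8 ⇒ (2/57) = +1]
  = -(57/17)    [QR: 17 ≡ 1 mod 4, sign kept]
  = -(6/17)    [57 ≡ 6 mod 17]
  = -(3/17)    [17 ≡ 1 mod 8 ⇒ (2/17) = +1]
  = -(17/3)    [QR: 17 ≡ 1 mod 4, sign kept]
  = -(2/3)    [17 ≡ 2 mod 3]
  = (1/3)    [3 ≡ 3 mod 8 ⇒ (2/3) = -1]
  = 1    [(1/3) = 1]
Second factor (2972/3289):
(2972/3289)
  = (743/3289)    [3289 ≡ 1 mod 8 ⇒ (2/3289)^2 = +1]
  = (3289/743)    [QR: 3289 ≡ 1 mod 4, sign kept]
  = (317/743)    [3289 ≡ 317 mod 743]
  = (743/317)    [QR: 317 ≡ 1 mod 4, sign kept]
  = (109/317)    [743 ≡ 109 mod 317]
  = (317/109)    [QR: 109 ≡ 1 mod 4, sign kept]
  = (99/109)    [317 ≡ 99 mod 109]
  = (109/99)    [QR: 109 ≡ 1 mod 4, sign kept]
  = (10/99)    [109 ≡ 10 mod 99]
  = -(5/99)    [99 ≡ 3 mod 8 ⇒ (2/99) = -1]
  = -(99/5)    [QR: 5 ≡ 1 mod 4, sign kept]
  = -(4/5)    [99 ≡ 4 mod 5]
  = -(1/5)    [5 ≡ 5 mod 8 ⇒ (2/5)^2 = +1]
  = -1    [(1/5) = 1]
Product: (1)·(-1) = -1.

-1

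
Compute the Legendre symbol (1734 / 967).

-1

Reduce the numerator: 1734 ≡ 767 (mod 967), so (1734 / 967) = (767 / 967).
Both 767 ≡ 3 and 967 ≡ 3 (mod 4), so reciprocity gives (767 / 967) = -(967 / 767). Reduce: 967 ≡ 200 (mod 767). Now have -(200 / 767).
Factor out 2: 200 = 2^3·25. Since 767 ≡ 7 (mod 8), (2 / 767) = +1, and (2 / 767)^3 = +1. Now have -(25 / 767).
25 ≡ 1 (mod 4), so quadratic reciprocity gives (25 / 767) = (767 / 25). Reduce: 767 ≡ 17 (mod 25). Now have -(17 / 25).
17 ≡ 1 (mod 4), so quadratic reciprocity gives (17 / 25) = (25 / 17). Reduce: 25 ≡ 8 (mod 17). Now have -(8 / 17).
Factor out 2: 8 = 2^3. Since 17 ≡ 1 (mod 8), (2 / 17) = +1, and (2 / 17)^3 = +1. Now have -(1 / 17).
(1 / 17) = 1. Collecting the sign factors: -1.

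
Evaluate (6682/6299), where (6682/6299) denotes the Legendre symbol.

Reduce the numerator: 6682 ≡ 383 (mod 6299), so (6682/6299) = (383/6299).
Both 383 ≡ 3 and 6299 ≡ 3 (mod 4), so reciprocity gives (383/6299) = -(6299/383). Reduce: 6299 ≡ 171 (mod 383). Now have -(171/383).
Both 171 ≡ 3 and 383 ≡ 3 (mod 4), so reciprocity gives (171/383) = -(383/171). Reduce: 383 ≡ 41 (mod 171). Now have (41/171).
41 ≡ 1 (mod 4), so quadratic reciprocity gives (41/171) = (171/41). Reduce: 171 ≡ 7 (mod 41). Now have (7/41).
41 ≡ 1 (mod 4), so quadratic reciprocity gives (7/41) = (41/7). Reduce: 41 ≡ 6 (mod 7). Now have (6/7).
Factor out 2: 6 = 2·3. Since 7 ≡ 7 (mod 8), (2/7) = +1. Now have (3/7).
Both 3 ≡ 3 and 7 ≡ 3 (mod 4), so reciprocity gives (3/7) = -(7/3). Reduce: 7 ≡ 1 (mod 3). Now have -(1/3).
(1/3) = 1. Collecting the sign factors: -1.

-1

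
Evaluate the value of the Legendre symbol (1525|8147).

(1525|8147)
  = (8147|1525)    [QR: 1525 ≡ 1 mod 4, sign kept]
  = (522|1525)    [8147 ≡ 522 mod 1525]
  = -(261|1525)    [1525 ≡ 5 mod 8 ⇒ (2|1525) = -1]
  = -(1525|261)    [QR: 261 ≡ 1 mod 4, sign kept]
  = -(220|261)    [1525 ≡ 220 mod 261]
  = -(55|261)    [261 ≡ 5 mod 8 ⇒ (2|261)^2 = +1]
  = -(261|55)    [QR: 261 ≡ 1 mod 4, sign kept]
  = -(41|55)    [261 ≡ 41 mod 55]
  = -(55|41)    [QR: 41 ≡ 1 mod 4, sign kept]
  = -(14|41)    [55 ≡ 14 mod 41]
  = -(7|41)    [41 ≡ 1 mod 8 ⇒ (2|41) = +1]
  = -(41|7)    [QR: 41 ≡ 1 mod 4, sign kept]
  = -(6|7)    [41 ≡ 6 mod 7]
  = -(3|7)    [7 ≡ 7 mod 8 ⇒ (2|7) = +1]
  = (7|3)    [QR: both ≡ 3 mod 4, sign flips]
  = (1|3)    [7 ≡ 1 mod 3]
  = 1    [(1|3) = 1]

1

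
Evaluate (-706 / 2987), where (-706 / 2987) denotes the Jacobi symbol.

(-706 / 2987)
  = -(706 / 2987)    [2987 ≡ 3 mod 4 ⇒ (-1 / 2987) = -1]
  = (353 / 2987)    [2987 ≡ 3 mod 8 ⇒ (2 / 2987) = -1]
  = (2987 / 353)    [QR: 353 ≡ 1 mod 4, sign kept]
  = (163 / 353)    [2987 ≡ 163 mod 353]
  = (353 / 163)    [QR: 353 ≡ 1 mod 4, sign kept]
  = (27 / 163)    [353 ≡ 27 mod 163]
  = -(163 / 27)    [QR: both ≡ 3 mod 4, sign flips]
  = -(1 / 27)    [163 ≡ 1 mod 27]
  = -1    [(1 / 27) = 1]

-1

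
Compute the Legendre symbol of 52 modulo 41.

-1

Reduce the numerator: 52 ≡ 11 (mod 41), so (52/41) = (11/41).
41 ≡ 1 (mod 4), so quadratic reciprocity gives (11/41) = (41/11). Reduce: 41 ≡ 8 (mod 11). Now have (8/11).
Factor out 2: 8 = 2^3. Since 11 ≡ 3 (mod 8), (2/11) = -1, and (2/11)^3 = -1. Now have -(1/11).
(1/11) = 1. Collecting the sign factors: -1.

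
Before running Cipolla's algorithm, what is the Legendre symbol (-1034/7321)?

-1

(-1034/7321)
  = (1034/7321)    [7321 ≡ 1 mod 4 ⇒ (-1/7321) = +1]
  = (517/7321)    [7321 ≡ 1 mod 8 ⇒ (2/7321) = +1]
  = (7321/517)    [QR: 517 ≡ 1 mod 4, sign kept]
  = (83/517)    [7321 ≡ 83 mod 517]
  = (517/83)    [QR: 517 ≡ 1 mod 4, sign kept]
  = (19/83)    [517 ≡ 19 mod 83]
  = -(83/19)    [QR: both ≡ 3 mod 4, sign flips]
  = -(7/19)    [83 ≡ 7 mod 19]
  = (19/7)    [QR: both ≡ 3 mod 4, sign flips]
  = (5/7)    [19 ≡ 5 mod 7]
  = (7/5)    [QR: 5 ≡ 1 mod 4, sign kept]
  = (2/5)    [7 ≡ 2 mod 5]
  = -(1/5)    [5 ≡ 5 mod 8 ⇒ (2/5) = -1]
  = -1    [(1/5) = 1]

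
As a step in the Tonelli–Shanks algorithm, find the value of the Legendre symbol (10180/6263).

1

Reduce the numerator: 10180 ≡ 3917 (mod 6263), so (10180/6263) = (3917/6263).
3917 ≡ 1 (mod 4), so quadratic reciprocity gives (3917/6263) = (6263/3917). Reduce: 6263 ≡ 2346 (mod 3917). Now have (2346/3917).
Factor out 2: 2346 = 2·1173. Since 3917 ≡ 5 (mod 8), (2/3917) = -1. Now have -(1173/3917).
1173 ≡ 1 (mod 4), so quadratic reciprocity gives (1173/3917) = (3917/1173). Reduce: 3917 ≡ 398 (mod 1173). Now have -(398/1173).
Factor out 2: 398 = 2·199. Since 1173 ≡ 5 (mod 8), (2/1173) = -1. Now have (199/1173).
1173 ≡ 1 (mod 4), so quadratic reciprocity gives (199/1173) = (1173/199). Reduce: 1173 ≡ 178 (mod 199). Now have (178/199).
Factor out 2: 178 = 2·89. Since 199 ≡ 7 (mod 8), (2/199) = +1. Now have (89/199).
89 ≡ 1 (mod 4), so quadratic reciprocity gives (89/199) = (199/89). Reduce: 199 ≡ 21 (mod 89). Now have (21/89).
21 ≡ 1 (mod 4), so quadratic reciprocity gives (21/89) = (89/21). Reduce: 89 ≡ 5 (mod 21). Now have (5/21).
5 ≡ 1 (mod 4), so quadratic reciprocity gives (5/21) = (21/5). Reduce: 21 ≡ 1 (mod 5). Now have (1/5).
(1/5) = 1. Collecting the sign factors: 1.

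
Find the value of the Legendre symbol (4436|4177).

(4436|4177)
  = (259|4177)    [4436 ≡ 259 mod 4177]
  = (4177|259)    [QR: 4177 ≡ 1 mod 4, sign kept]
  = (33|259)    [4177 ≡ 33 mod 259]
  = (259|33)    [QR: 33 ≡ 1 mod 4, sign kept]
  = (28|33)    [259 ≡ 28 mod 33]
  = (7|33)    [33 ≡ 1 mod 8 ⇒ (2|33)^2 = +1]
  = (33|7)    [QR: 33 ≡ 1 mod 4, sign kept]
  = (5|7)    [33 ≡ 5 mod 7]
  = (7|5)    [QR: 5 ≡ 1 mod 4, sign kept]
  = (2|5)    [7 ≡ 2 mod 5]
  = -(1|5)    [5 ≡ 5 mod 8 ⇒ (2|5) = -1]
  = -1    [(1|5) = 1]

-1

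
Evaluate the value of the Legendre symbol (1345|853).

Reduce the numerator: 1345 ≡ 492 (mod 853), so (1345|853) = (492|853).
Factor out 2: 492 = 2^2·123. Since 853 ≡ 5 (mod 8), (2|853) = -1, and (2|853)^2 = +1. Now have (123|853).
853 ≡ 1 (mod 4), so quadratic reciprocity gives (123|853) = (853|123). Reduce: 853 ≡ 115 (mod 123). Now have (115|123).
Both 115 ≡ 3 and 123 ≡ 3 (mod 4), so reciprocity gives (115|123) = -(123|115). Reduce: 123 ≡ 8 (mod 115). Now have -(8|115).
Factor out 2: 8 = 2^3. Since 115 ≡ 3 (mod 8), (2|115) = -1, and (2|115)^3 = -1. Now have (1|115).
(1|115) = 1. Collecting the sign factors: 1.

1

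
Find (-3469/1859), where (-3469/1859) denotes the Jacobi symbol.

Pull out -1: (-3469/1859) = (-1/1859)·(3469/1859). Since 1859 ≡ 3 (mod 4), (-1/1859) = -1. Now have -(3469/1859).
Reduce the numerator: 3469 ≡ 1610 (mod 1859), so (3469/1859) = (1610/1859).
Factor out 2: 1610 = 2·805. Since 1859 ≡ 3 (mod 8), (2/1859) = -1. Now have (805/1859).
805 ≡ 1 (mod 4), so quadratic reciprocity gives (805/1859) = (1859/805). Reduce: 1859 ≡ 249 (mod 805). Now have (249/805).
249 ≡ 1 (mod 4), so quadratic reciprocity gives (249/805) = (805/249). Reduce: 805 ≡ 58 (mod 249). Now have (58/249).
Factor out 2: 58 = 2·29. Since 249 ≡ 1 (mod 8), (2/249) = +1. Now have (29/249).
29 ≡ 1 (mod 4), so quadratic reciprocity gives (29/249) = (249/29). Reduce: 249 ≡ 17 (mod 29). Now have (17/29).
17 ≡ 1 (mod 4), so quadratic reciprocity gives (17/29) = (29/17). Reduce: 29 ≡ 12 (mod 17). Now have (12/17).
Factor out 2: 12 = 2^2·3. Since 17 ≡ 1 (mod 8), (2/17) = +1, and (2/17)^2 = +1. Now have (3/17).
17 ≡ 1 (mod 4), so quadratic reciprocity gives (3/17) = (17/3). Reduce: 17 ≡ 2 (mod 3). Now have (2/3).
Factor out 2: 2 = 2. Since 3 ≡ 3 (mod 8), (2/3) = -1. Now have -(1/3).
(1/3) = 1. Collecting the sign factors: -1.

-1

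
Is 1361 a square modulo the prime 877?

yes

Reduce the numerator: 1361 ≡ 484 (mod 877), so (1361|877) = (484|877).
Factor out 2: 484 = 2^2·121. Since 877 ≡ 5 (mod 8), (2|877) = -1, and (2|877)^2 = +1. Now have (121|877).
121 ≡ 1 (mod 4), so quadratic reciprocity gives (121|877) = (877|121). Reduce: 877 ≡ 30 (mod 121). Now have (30|121).
Factor out 2: 30 = 2·15. Since 121 ≡ 1 (mod 8), (2|121) = +1. Now have (15|121).
121 ≡ 1 (mod 4), so quadratic reciprocity gives (15|121) = (121|15). Reduce: 121 ≡ 1 (mod 15). Now have (1|15).
(1|15) = 1. Collecting the sign factors: 1.
(1361|877) = 1, and 877 is prime, so 1361 is a quadratic residue mod 877.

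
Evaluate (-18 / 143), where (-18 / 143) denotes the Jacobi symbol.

-1

Reduce the numerator: -18 ≡ 125 (mod 143), so (-18 / 143) = (125 / 143).
125 ≡ 1 (mod 4), so quadratic reciprocity gives (125 / 143) = (143 / 125). Reduce: 143 ≡ 18 (mod 125). Now have (18 / 125).
Factor out 2: 18 = 2·9. Since 125 ≡ 5 (mod 8), (2 / 125) = -1. Now have -(9 / 125).
9 ≡ 1 (mod 4), so quadratic reciprocity gives (9 / 125) = (125 / 9). Reduce: 125 ≡ 8 (mod 9). Now have -(8 / 9).
Factor out 2: 8 = 2^3. Since 9 ≡ 1 (mod 8), (2 / 9) = +1, and (2 / 9)^3 = +1. Now have -(1 / 9).
(1 / 9) = 1. Collecting the sign factors: -1.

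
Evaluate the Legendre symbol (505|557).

-1

505 ≡ 1 (mod 4), so quadratic reciprocity gives (505|557) = (557|505). Reduce: 557 ≡ 52 (mod 505). Now have (52|505).
Factor out 2: 52 = 2^2·13. Since 505 ≡ 1 (mod 8), (2|505) = +1, and (2|505)^2 = +1. Now have (13|505).
13 ≡ 1 (mod 4), so quadratic reciprocity gives (13|505) = (505|13). Reduce: 505 ≡ 11 (mod 13). Now have (11|13).
13 ≡ 1 (mod 4), so quadratic reciprocity gives (11|13) = (13|11). Reduce: 13 ≡ 2 (mod 11). Now have (2|11).
Factor out 2: 2 = 2. Since 11 ≡ 3 (mod 8), (2|11) = -1. Now have -(1|11).
(1|11) = 1. Collecting the sign factors: -1.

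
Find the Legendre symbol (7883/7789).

-1

(7883/7789)
  = (94/7789)    [7883 ≡ 94 mod 7789]
  = -(47/7789)    [7789 ≡ 5 mod 8 ⇒ (2/7789) = -1]
  = -(7789/47)    [QR: 7789 ≡ 1 mod 4, sign kept]
  = -(34/47)    [7789 ≡ 34 mod 47]
  = -(17/47)    [47 ≡ 7 mod 8 ⇒ (2/47) = +1]
  = -(47/17)    [QR: 17 ≡ 1 mod 4, sign kept]
  = -(13/17)    [47 ≡ 13 mod 17]
  = -(17/13)    [QR: 13 ≡ 1 mod 4, sign kept]
  = -(4/13)    [17 ≡ 4 mod 13]
  = -(1/13)    [13 ≡ 5 mod 8 ⇒ (2/13)^2 = +1]
  = -1    [(1/13) = 1]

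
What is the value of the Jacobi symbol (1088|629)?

(1088|629)
  = (459|629)    [1088 ≡ 459 mod 629]
  = (629|459)    [QR: 629 ≡ 1 mod 4, sign kept]
  = (170|459)    [629 ≡ 170 mod 459]
  = -(85|459)    [459 ≡ 3 mod 8 ⇒ (2|459) = -1]
  = -(459|85)    [QR: 85 ≡ 1 mod 4, sign kept]
  = -(34|85)    [459 ≡ 34 mod 85]
  = (17|85)    [85 ≡ 5 mod 8 ⇒ (2|85) = -1]
  = (85|17)    [QR: 17 ≡ 1 mod 4, sign kept]
  = (0|17)    [85 ≡ 0 mod 17]
  = 0    [numerator 0, gcd > 1]

0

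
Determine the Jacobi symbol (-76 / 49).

1

Reduce the numerator: -76 ≡ 22 (mod 49), so (-76 / 49) = (22 / 49).
Factor out 2: 22 = 2·11. Since 49 ≡ 1 (mod 8), (2 / 49) = +1. Now have (11 / 49).
49 ≡ 1 (mod 4), so quadratic reciprocity gives (11 / 49) = (49 / 11). Reduce: 49 ≡ 5 (mod 11). Now have (5 / 11).
5 ≡ 1 (mod 4), so quadratic reciprocity gives (5 / 11) = (11 / 5). Reduce: 11 ≡ 1 (mod 5). Now have (1 / 5).
(1 / 5) = 1. Collecting the sign factors: 1.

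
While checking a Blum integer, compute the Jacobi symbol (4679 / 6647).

Both 4679 ≡ 3 and 6647 ≡ 3 (mod 4), so reciprocity gives (4679 / 6647) = -(6647 / 4679). Reduce: 6647 ≡ 1968 (mod 4679). Now have -(1968 / 4679).
Factor out 2: 1968 = 2^4·123. Since 4679 ≡ 7 (mod 8), (2 / 4679) = +1, and (2 / 4679)^4 = +1. Now have -(123 / 4679).
Both 123 ≡ 3 and 4679 ≡ 3 (mod 4), so reciprocity gives (123 / 4679) = -(4679 / 123). Reduce: 4679 ≡ 5 (mod 123). Now have (5 / 123).
5 ≡ 1 (mod 4), so quadratic reciprocity gives (5 / 123) = (123 / 5). Reduce: 123 ≡ 3 (mod 5). Now have (3 / 5).
5 ≡ 1 (mod 4), so quadratic reciprocity gives (3 / 5) = (5 / 3). Reduce: 5 ≡ 2 (mod 3). Now have (2 / 3).
Factor out 2: 2 = 2. Since 3 ≡ 3 (mod 8), (2 / 3) = -1. Now have -(1 / 3).
(1 / 3) = 1. Collecting the sign factors: -1.

-1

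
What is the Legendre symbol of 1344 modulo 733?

-1

(1344/733)
  = (611/733)    [1344 ≡ 611 mod 733]
  = (733/611)    [QR: 733 ≡ 1 mod 4, sign kept]
  = (122/611)    [733 ≡ 122 mod 611]
  = -(61/611)    [611 ≡ 3 mod 8 ⇒ (2/611) = -1]
  = -(611/61)    [QR: 61 ≡ 1 mod 4, sign kept]
  = -(1/61)    [611 ≡ 1 mod 61]
  = -1    [(1/61) = 1]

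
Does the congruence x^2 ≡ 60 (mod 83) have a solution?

no

(60/83)
  = (15/83)    [83 ≡ 3 mod 8 ⇒ (2/83)^2 = +1]
  = -(83/15)    [QR: both ≡ 3 mod 4, sign flips]
  = -(8/15)    [83 ≡ 8 mod 15]
  = -(1/15)    [15 ≡ 7 mod 8 ⇒ (2/15)^3 = +1]
  = -1    [(1/15) = 1]
The Legendre symbol is -1, so x^2 ≡ 60 (mod 83) has no solution.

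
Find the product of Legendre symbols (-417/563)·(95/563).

By multiplicativity, (-417·95/563) = (-417/563)·(95/563).
First factor (-417/563):
Reduce the numerator: -417 ≡ 146 (mod 563), so (-417/563) = (146/563).
Factor out 2: 146 = 2·73. Since 563 ≡ 3 (mod 8), (2/563) = -1. Now have -(73/563).
73 ≡ 1 (mod 4), so quadratic reciprocity gives (73/563) = (563/73). Reduce: 563 ≡ 52 (mod 73). Now have -(52/73).
Factor out 2: 52 = 2^2·13. Since 73 ≡ 1 (mod 8), (2/73) = +1, and (2/73)^2 = +1. Now have -(13/73).
13 ≡ 1 (mod 4), so quadratic reciprocity gives (13/73) = (73/13). Reduce: 73 ≡ 8 (mod 13). Now have -(8/13).
Factor out 2: 8 = 2^3. Since 13 ≡ 5 (mod 8), (2/13) = -1, and (2/13)^3 = -1. Now have (1/13).
(1/13) = 1. Collecting the sign factors: 1.
Second factor (95/563):
Both 95 ≡ 3 and 563 ≡ 3 (mod 4), so reciprocity gives (95/563) = -(563/95). Reduce: 563 ≡ 88 (mod 95). Now have -(88/95).
Factor out 2: 88 = 2^3·11. Since 95 ≡ 7 (mod 8), (2/95) = +1, and (2/95)^3 = +1. Now have -(11/95).
Both 11 ≡ 3 and 95 ≡ 3 (mod 4), so reciprocity gives (11/95) = -(95/11). Reduce: 95 ≡ 7 (mod 11). Now have (7/11).
Both 7 ≡ 3 and 11 ≡ 3 (mod 4), so reciprocity gives (7/11) = -(11/7). Reduce: 11 ≡ 4 (mod 7). Now have -(4/7).
Factor out 2: 4 = 2^2. Since 7 ≡ 7 (mod 8), (2/7) = +1, and (2/7)^2 = +1. Now have -(1/7).
(1/7) = 1. Collecting the sign factors: -1.
Product: (1)·(-1) = -1.

-1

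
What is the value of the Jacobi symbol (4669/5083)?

4669 ≡ 1 (mod 4), so quadratic reciprocity gives (4669/5083) = (5083/4669). Reduce: 5083 ≡ 414 (mod 4669). Now have (414/4669).
Factor out 2: 414 = 2·207. Since 4669 ≡ 5 (mod 8), (2/4669) = -1. Now have -(207/4669).
4669 ≡ 1 (mod 4), so quadratic reciprocity gives (207/4669) = (4669/207). Reduce: 4669 ≡ 115 (mod 207). Now have -(115/207).
Both 115 ≡ 3 and 207 ≡ 3 (mod 4), so reciprocity gives (115/207) = -(207/115). Reduce: 207 ≡ 92 (mod 115). Now have (92/115).
Factor out 2: 92 = 2^2·23. Since 115 ≡ 3 (mod 8), (2/115) = -1, and (2/115)^2 = +1. Now have (23/115).
Both 23 ≡ 3 and 115 ≡ 3 (mod 4), so reciprocity gives (23/115) = -(115/23). Reduce: 115 ≡ 0 (mod 23). Now have -(0/23).
The numerator is now 0 with denominator 23 > 1: the symbol is 0.

0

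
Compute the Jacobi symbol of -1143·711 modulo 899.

-1

By multiplicativity, (-1143·711/899) = (-1143/899)·(711/899).
First factor (-1143/899):
Pull out -1: (-1143/899) = (-1/899)·(1143/899). Since 899 ≡ 3 (mod 4), (-1/899) = -1. Now have -(1143/899).
Reduce the numerator: 1143 ≡ 244 (mod 899), so (1143/899) = (244/899).
Factor out 2: 244 = 2^2·61. Since 899 ≡ 3 (mod 8), (2/899) = -1, and (2/899)^2 = +1. Now have -(61/899).
61 ≡ 1 (mod 4), so quadratic reciprocity gives (61/899) = (899/61). Reduce: 899 ≡ 45 (mod 61). Now have -(45/61).
45 ≡ 1 (mod 4), so quadratic reciprocity gives (45/61) = (61/45). Reduce: 61 ≡ 16 (mod 45). Now have -(16/45).
Factor out 2: 16 = 2^4. Since 45 ≡ 5 (mod 8), (2/45) = -1, and (2/45)^4 = +1. Now have -(1/45).
(1/45) = 1. Collecting the sign factors: -1.
Second factor (711/899):
Both 711 ≡ 3 and 899 ≡ 3 (mod 4), so reciprocity gives (711/899) = -(899/711). Reduce: 899 ≡ 188 (mod 711). Now have -(188/711).
Factor out 2: 188 = 2^2·47. Since 711 ≡ 7 (mod 8), (2/711) = +1, and (2/711)^2 = +1. Now have -(47/711).
Both 47 ≡ 3 and 711 ≡ 3 (mod 4), so reciprocity gives (47/711) = -(711/47). Reduce: 711 ≡ 6 (mod 47). Now have (6/47).
Factor out 2: 6 = 2·3. Since 47 ≡ 7 (mod 8), (2/47) = +1. Now have (3/47).
Both 3 ≡ 3 and 47 ≡ 3 (mod 4), so reciprocity gives (3/47) = -(47/3). Reduce: 47 ≡ 2 (mod 3). Now have -(2/3).
Factor out 2: 2 = 2. Since 3 ≡ 3 (mod 8), (2/3) = -1. Now have (1/3).
(1/3) = 1. Collecting the sign factors: 1.
Product: (-1)·(1) = -1.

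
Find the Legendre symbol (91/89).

1

Reduce the numerator: 91 ≡ 2 (mod 89), so (91/89) = (2/89).
Factor out 2: 2 = 2. Since 89 ≡ 1 (mod 8), (2/89) = +1. Now have (1/89).
(1/89) = 1. Collecting the sign factors: 1.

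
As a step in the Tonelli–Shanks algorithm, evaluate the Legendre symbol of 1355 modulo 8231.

Both 1355 ≡ 3 and 8231 ≡ 3 (mod 4), so reciprocity gives (1355/8231) = -(8231/1355). Reduce: 8231 ≡ 101 (mod 1355). Now have -(101/1355).
101 ≡ 1 (mod 4), so quadratic reciprocity gives (101/1355) = (1355/101). Reduce: 1355 ≡ 42 (mod 101). Now have -(42/101).
Factor out 2: 42 = 2·21. Since 101 ≡ 5 (mod 8), (2/101) = -1. Now have (21/101).
21 ≡ 1 (mod 4), so quadratic reciprocity gives (21/101) = (101/21). Reduce: 101 ≡ 17 (mod 21). Now have (17/21).
17 ≡ 1 (mod 4), so quadratic reciprocity gives (17/21) = (21/17). Reduce: 21 ≡ 4 (mod 17). Now have (4/17).
Factor out 2: 4 = 2^2. Since 17 ≡ 1 (mod 8), (2/17) = +1, and (2/17)^2 = +1. Now have (1/17).
(1/17) = 1. Collecting the sign factors: 1.

1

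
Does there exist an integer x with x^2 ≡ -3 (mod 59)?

no

(-3|59)
  = -(3|59)    [59 ≡ 3 mod 4 ⇒ (-1|59) = -1]
  = (59|3)    [QR: both ≡ 3 mod 4, sign flips]
  = (2|3)    [59 ≡ 2 mod 3]
  = -(1|3)    [3 ≡ 3 mod 8 ⇒ (2|3) = -1]
  = -1    [(1|3) = 1]
(-3|59) = -1, and 59 is prime, so -3 is not a quadratic residue mod 59.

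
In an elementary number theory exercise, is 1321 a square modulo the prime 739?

no

Reduce the numerator: 1321 ≡ 582 (mod 739), so (1321/739) = (582/739).
Factor out 2: 582 = 2·291. Since 739 ≡ 3 (mod 8), (2/739) = -1. Now have -(291/739).
Both 291 ≡ 3 and 739 ≡ 3 (mod 4), so reciprocity gives (291/739) = -(739/291). Reduce: 739 ≡ 157 (mod 291). Now have (157/291).
157 ≡ 1 (mod 4), so quadratic reciprocity gives (157/291) = (291/157). Reduce: 291 ≡ 134 (mod 157). Now have (134/157).
Factor out 2: 134 = 2·67. Since 157 ≡ 5 (mod 8), (2/157) = -1. Now have -(67/157).
157 ≡ 1 (mod 4), so quadratic reciprocity gives (67/157) = (157/67). Reduce: 157 ≡ 23 (mod 67). Now have -(23/67).
Both 23 ≡ 3 and 67 ≡ 3 (mod 4), so reciprocity gives (23/67) = -(67/23). Reduce: 67 ≡ 21 (mod 23). Now have (21/23).
21 ≡ 1 (mod 4), so quadratic reciprocity gives (21/23) = (23/21). Reduce: 23 ≡ 2 (mod 21). Now have (2/21).
Factor out 2: 2 = 2. Since 21 ≡ 5 (mod 8), (2/21) = -1. Now have -(1/21).
(1/21) = 1. Collecting the sign factors: -1.
The Legendre symbol is -1, so x^2 ≡ 1321 (mod 739) has no solution.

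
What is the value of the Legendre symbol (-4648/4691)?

-1

Pull out -1: (-4648/4691) = (-1/4691)·(4648/4691). Since 4691 ≡ 3 (mod 4), (-1/4691) = -1. Now have -(4648/4691).
Factor out 2: 4648 = 2^3·581. Since 4691 ≡ 3 (mod 8), (2/4691) = -1, and (2/4691)^3 = -1. Now have (581/4691).
581 ≡ 1 (mod 4), so quadratic reciprocity gives (581/4691) = (4691/581). Reduce: 4691 ≡ 43 (mod 581). Now have (43/581).
581 ≡ 1 (mod 4), so quadratic reciprocity gives (43/581) = (581/43). Reduce: 581 ≡ 22 (mod 43). Now have (22/43).
Factor out 2: 22 = 2·11. Since 43 ≡ 3 (mod 8), (2/43) = -1. Now have -(11/43).
Both 11 ≡ 3 and 43 ≡ 3 (mod 4), so reciprocity gives (11/43) = -(43/11). Reduce: 43 ≡ 10 (mod 11). Now have (10/11).
Factor out 2: 10 = 2·5. Since 11 ≡ 3 (mod 8), (2/11) = -1. Now have -(5/11).
5 ≡ 1 (mod 4), so quadratic reciprocity gives (5/11) = (11/5). Reduce: 11 ≡ 1 (mod 5). Now have -(1/5).
(1/5) = 1. Collecting the sign factors: -1.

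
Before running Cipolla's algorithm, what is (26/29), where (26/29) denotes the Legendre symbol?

(26/29)
  = -(13/29)    [29 ≡ 5 mod 8 ⇒ (2/29) = -1]
  = -(29/13)    [QR: 13 ≡ 1 mod 4, sign kept]
  = -(3/13)    [29 ≡ 3 mod 13]
  = -(13/3)    [QR: 13 ≡ 1 mod 4, sign kept]
  = -(1/3)    [13 ≡ 1 mod 3]
  = -1    [(1/3) = 1]

-1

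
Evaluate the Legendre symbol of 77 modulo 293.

(77|293)
  = (293|77)    [QR: 77 ≡ 1 mod 4, sign kept]
  = (62|77)    [293 ≡ 62 mod 77]
  = -(31|77)    [77 ≡ 5 mod 8 ⇒ (2|77) = -1]
  = -(77|31)    [QR: 77 ≡ 1 mod 4, sign kept]
  = -(15|31)    [77 ≡ 15 mod 31]
  = (31|15)    [QR: both ≡ 3 mod 4, sign flips]
  = (1|15)    [31 ≡ 1 mod 15]
  = 1    [(1|15) = 1]

1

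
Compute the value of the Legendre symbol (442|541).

Factor out 2: 442 = 2·221. Since 541 ≡ 5 (mod 8), (2|541) = -1. Now have -(221|541).
221 ≡ 1 (mod 4), so quadratic reciprocity gives (221|541) = (541|221). Reduce: 541 ≡ 99 (mod 221). Now have -(99|221).
221 ≡ 1 (mod 4), so quadratic reciprocity gives (99|221) = (221|99). Reduce: 221 ≡ 23 (mod 99). Now have -(23|99).
Both 23 ≡ 3 and 99 ≡ 3 (mod 4), so reciprocity gives (23|99) = -(99|23). Reduce: 99 ≡ 7 (mod 23). Now have (7|23).
Both 7 ≡ 3 and 23 ≡ 3 (mod 4), so reciprocity gives (7|23) = -(23|7). Reduce: 23 ≡ 2 (mod 7). Now have -(2|7).
Factor out 2: 2 = 2. Since 7 ≡ 7 (mod 8), (2|7) = +1. Now have -(1|7).
(1|7) = 1. Collecting the sign factors: -1.

-1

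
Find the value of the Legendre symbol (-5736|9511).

1

(-5736|9511)
  = -(5736|9511)    [9511 ≡ 3 mod 4 ⇒ (-1|9511) = -1]
  = -(717|9511)    [9511 ≡ 7 mod 8 ⇒ (2|9511)^3 = +1]
  = -(9511|717)    [QR: 717 ≡ 1 mod 4, sign kept]
  = -(190|717)    [9511 ≡ 190 mod 717]
  = (95|717)    [717 ≡ 5 mod 8 ⇒ (2|717) = -1]
  = (717|95)    [QR: 717 ≡ 1 mod 4, sign kept]
  = (52|95)    [717 ≡ 52 mod 95]
  = (13|95)    [95 ≡ 7 mod 8 ⇒ (2|95)^2 = +1]
  = (95|13)    [QR: 13 ≡ 1 mod 4, sign kept]
  = (4|13)    [95 ≡ 4 mod 13]
  = (1|13)    [13 ≡ 5 mod 8 ⇒ (2|13)^2 = +1]
  = 1    [(1|13) = 1]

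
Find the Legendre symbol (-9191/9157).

1

Pull out -1: (-9191/9157) = (-1/9157)·(9191/9157). Since 9157 ≡ 1 (mod 4), (-1/9157) = +1. Now have (9191/9157).
Reduce the numerator: 9191 ≡ 34 (mod 9157), so (9191/9157) = (34/9157).
Factor out 2: 34 = 2·17. Since 9157 ≡ 5 (mod 8), (2/9157) = -1. Now have -(17/9157).
17 ≡ 1 (mod 4), so quadratic reciprocity gives (17/9157) = (9157/17). Reduce: 9157 ≡ 11 (mod 17). Now have -(11/17).
17 ≡ 1 (mod 4), so quadratic reciprocity gives (11/17) = (17/11). Reduce: 17 ≡ 6 (mod 11). Now have -(6/11).
Factor out 2: 6 = 2·3. Since 11 ≡ 3 (mod 8), (2/11) = -1. Now have (3/11).
Both 3 ≡ 3 and 11 ≡ 3 (mod 4), so reciprocity gives (3/11) = -(11/3). Reduce: 11 ≡ 2 (mod 3). Now have -(2/3).
Factor out 2: 2 = 2. Since 3 ≡ 3 (mod 8), (2/3) = -1. Now have (1/3).
(1/3) = 1. Collecting the sign factors: 1.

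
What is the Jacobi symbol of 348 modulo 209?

(348/209)
  = (139/209)    [348 ≡ 139 mod 209]
  = (209/139)    [QR: 209 ≡ 1 mod 4, sign kept]
  = (70/139)    [209 ≡ 70 mod 139]
  = -(35/139)    [139 ≡ 3 mod 8 ⇒ (2/139) = -1]
  = (139/35)    [QR: both ≡ 3 mod 4, sign flips]
  = (34/35)    [139 ≡ 34 mod 35]
  = -(17/35)    [35 ≡ 3 mod 8 ⇒ (2/35) = -1]
  = -(35/17)    [QR: 17 ≡ 1 mod 4, sign kept]
  = -(1/17)    [35 ≡ 1 mod 17]
  = -1    [(1/17) = 1]

-1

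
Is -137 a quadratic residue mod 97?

(-137/97)
  = (137/97)    [97 ≡ 1 mod 4 ⇒ (-1/97) = +1]
  = (40/97)    [137 ≡ 40 mod 97]
  = (5/97)    [97 ≡ 1 mod 8 ⇒ (2/97)^3 = +1]
  = (97/5)    [QR: 5 ≡ 1 mod 4, sign kept]
  = (2/5)    [97 ≡ 2 mod 5]
  = -(1/5)    [5 ≡ 5 mod 8 ⇒ (2/5) = -1]
  = -1    [(1/5) = 1]
(-137/97) = -1, and 97 is prime, so -137 is not a quadratic residue mod 97.

no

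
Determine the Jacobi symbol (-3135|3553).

Pull out -1: (-3135|3553) = (-1|3553)·(3135|3553). Since 3553 ≡ 1 (mod 4), (-1|3553) = +1. Now have (3135|3553).
3553 ≡ 1 (mod 4), so quadratic reciprocity gives (3135|3553) = (3553|3135). Reduce: 3553 ≡ 418 (mod 3135). Now have (418|3135).
Factor out 2: 418 = 2·209. Since 3135 ≡ 7 (mod 8), (2|3135) = +1. Now have (209|3135).
209 ≡ 1 (mod 4), so quadratic reciprocity gives (209|3135) = (3135|209). Reduce: 3135 ≡ 0 (mod 209). Now have (0|209).
The numerator is now 0 with denominator 209 > 1: the symbol is 0.

0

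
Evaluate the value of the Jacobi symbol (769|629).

(769|629)
  = (140|629)    [769 ≡ 140 mod 629]
  = (35|629)    [629 ≡ 5 mod 8 ⇒ (2|629)^2 = +1]
  = (629|35)    [QR: 629 ≡ 1 mod 4, sign kept]
  = (34|35)    [629 ≡ 34 mod 35]
  = -(17|35)    [35 ≡ 3 mod 8 ⇒ (2|35) = -1]
  = -(35|17)    [QR: 17 ≡ 1 mod 4, sign kept]
  = -(1|17)    [35 ≡ 1 mod 17]
  = -1    [(1|17) = 1]

-1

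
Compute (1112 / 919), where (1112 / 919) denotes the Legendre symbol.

Reduce the numerator: 1112 ≡ 193 (mod 919), so (1112 / 919) = (193 / 919).
193 ≡ 1 (mod 4), so quadratic reciprocity gives (193 / 919) = (919 / 193). Reduce: 919 ≡ 147 (mod 193). Now have (147 / 193).
193 ≡ 1 (mod 4), so quadratic reciprocity gives (147 / 193) = (193 / 147). Reduce: 193 ≡ 46 (mod 147). Now have (46 / 147).
Factor out 2: 46 = 2·23. Since 147 ≡ 3 (mod 8), (2 / 147) = -1. Now have -(23 / 147).
Both 23 ≡ 3 and 147 ≡ 3 (mod 4), so reciprocity gives (23 / 147) = -(147 / 23). Reduce: 147 ≡ 9 (mod 23). Now have (9 / 23).
9 ≡ 1 (mod 4), so quadratic reciprocity gives (9 / 23) = (23 / 9). Reduce: 23 ≡ 5 (mod 9). Now have (5 / 9).
5 ≡ 1 (mod 4), so quadratic reciprocity gives (5 / 9) = (9 / 5). Reduce: 9 ≡ 4 (mod 5). Now have (4 / 5).
Factor out 2: 4 = 2^2. Since 5 ≡ 5 (mod 8), (2 / 5) = -1, and (2 / 5)^2 = +1. Now have (1 / 5).
(1 / 5) = 1. Collecting the sign factors: 1.

1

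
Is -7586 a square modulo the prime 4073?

Reduce the numerator: -7586 ≡ 560 (mod 4073), so (-7586/4073) = (560/4073).
Factor out 2: 560 = 2^4·35. Since 4073 ≡ 1 (mod 8), (2/4073) = +1, and (2/4073)^4 = +1. Now have (35/4073).
4073 ≡ 1 (mod 4), so quadratic reciprocity gives (35/4073) = (4073/35). Reduce: 4073 ≡ 13 (mod 35). Now have (13/35).
13 ≡ 1 (mod 4), so quadratic reciprocity gives (13/35) = (35/13). Reduce: 35 ≡ 9 (mod 13). Now have (9/13).
9 ≡ 1 (mod 4), so quadratic reciprocity gives (9/13) = (13/9). Reduce: 13 ≡ 4 (mod 9). Now have (4/9).
Factor out 2: 4 = 2^2. Since 9 ≡ 1 (mod 8), (2/9) = +1, and (2/9)^2 = +1. Now have (1/9).
(1/9) = 1. Collecting the sign factors: 1.
(-7586/4073) = 1, and 4073 is prime, so -7586 is a quadratic residue mod 4073.

yes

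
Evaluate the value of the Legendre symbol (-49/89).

(-49/89)
  = (40/89)    [-49 ≡ 40 mod 89]
  = (5/89)    [89 ≡ 1 mod 8 ⇒ (2/89)^3 = +1]
  = (89/5)    [QR: 5 ≡ 1 mod 4, sign kept]
  = (4/5)    [89 ≡ 4 mod 5]
  = (1/5)    [5 ≡ 5 mod 8 ⇒ (2/5)^2 = +1]
  = 1    [(1/5) = 1]

1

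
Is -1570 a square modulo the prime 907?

no

(-1570|907)
  = (244|907)    [-1570 ≡ 244 mod 907]
  = (61|907)    [907 ≡ 3 mod 8 ⇒ (2|907)^2 = +1]
  = (907|61)    [QR: 61 ≡ 1 mod 4, sign kept]
  = (53|61)    [907 ≡ 53 mod 61]
  = (61|53)    [QR: 53 ≡ 1 mod 4, sign kept]
  = (8|53)    [61 ≡ 8 mod 53]
  = -(1|53)    [53 ≡ 5 mod 8 ⇒ (2|53)^3 = -1]
  = -1    [(1|53) = 1]
(-1570|907) = -1, and 907 is prime, so -1570 is not a quadratic residue mod 907.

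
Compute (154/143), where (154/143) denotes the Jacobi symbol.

(154/143)
  = (11/143)    [154 ≡ 11 mod 143]
  = -(143/11)    [QR: both ≡ 3 mod 4, sign flips]
  = -(0/11)    [143 ≡ 0 mod 11]
  = 0    [numerator 0, gcd > 1]

0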